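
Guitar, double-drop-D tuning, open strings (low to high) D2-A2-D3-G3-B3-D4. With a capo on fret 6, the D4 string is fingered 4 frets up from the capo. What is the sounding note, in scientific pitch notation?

C5

The capo raises the open D4 by 6 semitones to G♯4; fretting 4 more gives D4 + 6 + 4 = D4 + 10 semitones = C5.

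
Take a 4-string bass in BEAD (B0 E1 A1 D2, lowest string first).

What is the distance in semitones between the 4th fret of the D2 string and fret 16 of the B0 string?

D2 at fret 4 → F♯2 (MIDI 42); B0 at fret 16 → D♯2 (MIDI 39).
42 − 39 = 3, so the two pitches are 3 semitones apart, with F♯2 the higher.

3 semitones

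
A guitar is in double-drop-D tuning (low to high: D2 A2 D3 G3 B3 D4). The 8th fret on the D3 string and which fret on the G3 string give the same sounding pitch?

3

Fret 8 on D3 is MIDI 50 + 8 = 58 (A♯3). On the G3 string (open MIDI 55), that pitch is 58 − 55 = fret 3.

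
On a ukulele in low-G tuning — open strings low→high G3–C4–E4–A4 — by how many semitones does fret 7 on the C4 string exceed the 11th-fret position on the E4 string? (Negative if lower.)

C4 at fret 7 → G4 (MIDI 67); E4 at fret 11 → D#5 (MIDI 75).
67 − 75 = -8, so the two pitches are 8 semitones apart.

-8 semitones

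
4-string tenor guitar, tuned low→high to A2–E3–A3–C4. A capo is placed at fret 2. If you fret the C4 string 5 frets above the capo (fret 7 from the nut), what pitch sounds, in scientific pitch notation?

The capo raises the open C4 by 2 semitones to D4; fretting 5 more gives C4 + 2 + 5 = C4 + 7 semitones = G4.

G4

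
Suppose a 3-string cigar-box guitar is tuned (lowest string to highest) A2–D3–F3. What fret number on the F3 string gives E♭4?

E♭4 is 10 semitones above the open F3 (F–Gb–G–Ab–…–Db–D–Eb), so it sits at fret 10.

10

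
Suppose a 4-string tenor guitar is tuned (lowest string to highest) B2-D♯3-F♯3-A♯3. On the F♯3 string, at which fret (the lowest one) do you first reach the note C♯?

7

From F♯3, count semitones up the chromatic scale until reaching C♯: F#–G–G#–A–A#–B–C–C# — 7 steps.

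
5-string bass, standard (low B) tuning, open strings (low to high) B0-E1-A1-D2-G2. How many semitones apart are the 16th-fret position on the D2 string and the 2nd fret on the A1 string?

D2 at fret 16 → F♯3 (MIDI 54); A1 at fret 2 → B1 (MIDI 35).
54 − 35 = 19, so the two pitches are 19 semitones apart, with F♯3 the higher.

19 semitones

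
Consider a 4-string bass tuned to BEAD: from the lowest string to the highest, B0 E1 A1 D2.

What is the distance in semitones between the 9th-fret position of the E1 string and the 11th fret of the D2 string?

E1 at fret 9 → C♯2 (MIDI 37); D2 at fret 11 → C♯3 (MIDI 49).
37 − 49 = -12, so the two pitches are 12 semitones apart, with C♯3 the higher.

12 semitones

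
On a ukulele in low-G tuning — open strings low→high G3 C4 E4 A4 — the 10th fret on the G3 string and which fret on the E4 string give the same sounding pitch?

Fret 10 on G3 is MIDI 55 + 10 = 65 (F4). On the E4 string (open MIDI 64), that pitch is 65 − 64 = fret 1.

1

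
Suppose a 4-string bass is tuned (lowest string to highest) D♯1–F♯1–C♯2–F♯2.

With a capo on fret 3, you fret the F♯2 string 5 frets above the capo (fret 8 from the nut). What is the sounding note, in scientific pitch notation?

The capo raises the open F♯2 by 3 semitones to A2; fretting 5 more gives F♯2 + 3 + 5 = F♯2 + 8 semitones = D3.

D3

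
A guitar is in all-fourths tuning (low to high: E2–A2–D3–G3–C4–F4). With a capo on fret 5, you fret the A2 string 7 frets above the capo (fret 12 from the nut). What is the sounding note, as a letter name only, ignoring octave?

The capo raises the open A2 by 5 semitones to D3; fretting 7 more gives A2 + 5 + 7 = A2 + 12 semitones, landing on A.

A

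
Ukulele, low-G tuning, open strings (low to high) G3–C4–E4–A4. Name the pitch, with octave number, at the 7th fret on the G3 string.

The open G3 string plus 7 semitones: G–G#–A–A#–B–C–C#–D.
The walk passes from B into C once, so the octave number goes from 3 to 4.

D4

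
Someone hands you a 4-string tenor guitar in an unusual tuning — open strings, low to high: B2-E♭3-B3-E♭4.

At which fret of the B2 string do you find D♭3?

D♭3 is 2 semitones above the open B2 (B–C–Db), so it sits at fret 2.

2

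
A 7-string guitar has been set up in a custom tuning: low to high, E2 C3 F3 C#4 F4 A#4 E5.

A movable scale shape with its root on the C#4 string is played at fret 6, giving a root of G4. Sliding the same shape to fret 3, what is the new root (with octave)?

E4

Moving from fret 6 to fret 3 shifts the root by -3 semitones.
G4 down 3 semitones is E4.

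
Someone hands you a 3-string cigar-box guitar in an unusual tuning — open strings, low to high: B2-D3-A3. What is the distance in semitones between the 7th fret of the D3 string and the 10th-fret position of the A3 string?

D3 at fret 7 → A3 (MIDI 57); A3 at fret 10 → G4 (MIDI 67).
57 − 67 = -10, so the two pitches are 10 semitones apart, with G4 the higher.

10 semitones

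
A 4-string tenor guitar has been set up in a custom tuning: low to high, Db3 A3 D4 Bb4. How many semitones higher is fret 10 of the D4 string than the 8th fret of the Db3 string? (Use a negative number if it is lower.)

15 semitones

D4 at fret 10 → C5 (MIDI 72); Db3 at fret 8 → A3 (MIDI 57).
72 − 57 = 15, so the two pitches are 15 semitones apart.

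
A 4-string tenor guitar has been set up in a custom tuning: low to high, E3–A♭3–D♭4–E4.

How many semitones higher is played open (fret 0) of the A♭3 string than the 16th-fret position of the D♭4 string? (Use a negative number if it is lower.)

A♭3 at fret 0 → A♭3 (MIDI 56); D♭4 at fret 16 → F5 (MIDI 77).
56 − 77 = -21, so the two pitches are 21 semitones apart.

-21 semitones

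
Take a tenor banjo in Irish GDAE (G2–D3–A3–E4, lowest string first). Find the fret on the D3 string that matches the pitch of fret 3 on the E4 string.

E4 at fret 3 is E4 + 3 semitones = G4.
The open D3 string is 14 semitones below the open E4, so the same pitch on the D3 string lies at fret 3 + 14 = 17.

17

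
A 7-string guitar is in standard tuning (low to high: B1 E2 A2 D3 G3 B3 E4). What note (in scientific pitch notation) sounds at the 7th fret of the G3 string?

D4

Each fret is one semitone, so G3 + 7 = D4.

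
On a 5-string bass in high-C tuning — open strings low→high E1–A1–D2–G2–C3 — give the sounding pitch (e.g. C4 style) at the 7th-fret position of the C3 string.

G3

The open C3 string plus 7 semitones: C–C#–D–D#–E–F–F#–G.
No B→C boundary is crossed, so the octave stays at 3.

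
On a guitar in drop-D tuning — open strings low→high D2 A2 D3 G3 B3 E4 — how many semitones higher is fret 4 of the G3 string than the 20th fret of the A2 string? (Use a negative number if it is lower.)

G3 at fret 4 → B3 (MIDI 59); A2 at fret 20 → F4 (MIDI 65).
59 − 65 = -6, so the two pitches are 6 semitones apart.

-6 semitones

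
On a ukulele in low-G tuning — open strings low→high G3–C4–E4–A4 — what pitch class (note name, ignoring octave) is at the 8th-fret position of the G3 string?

D#

The open G3 string plus 8 semitones: G–G#–A–A#–B–C–C#–D–D#.
(Equivalently spelled Eb.)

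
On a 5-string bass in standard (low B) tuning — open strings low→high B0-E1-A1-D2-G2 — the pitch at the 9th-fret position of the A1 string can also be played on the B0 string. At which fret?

19

A1 at fret 9 is A1 + 9 semitones = F#2.
The open B0 string is 10 semitones below the open A1, so the same pitch on the B0 string lies at fret 9 + 10 = 19.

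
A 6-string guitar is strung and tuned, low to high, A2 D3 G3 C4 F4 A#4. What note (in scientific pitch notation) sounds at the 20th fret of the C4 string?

Each fret is one semitone, so C4 + 20 = G#5.
(Equivalently spelled Ab5.)

G#5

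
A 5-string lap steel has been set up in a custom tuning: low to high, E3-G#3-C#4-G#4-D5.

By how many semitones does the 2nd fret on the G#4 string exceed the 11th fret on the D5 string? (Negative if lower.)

G#4 at fret 2 → A#4 (MIDI 70); D5 at fret 11 → C#6 (MIDI 85).
70 − 85 = -15, so the two pitches are 15 semitones apart.

-15 semitones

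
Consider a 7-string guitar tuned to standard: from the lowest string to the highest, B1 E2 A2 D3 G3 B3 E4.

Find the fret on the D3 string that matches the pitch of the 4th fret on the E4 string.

18

Fret 4 on E4 is MIDI 64 + 4 = 68 (G♯4). On the D3 string (open MIDI 50), that pitch is 68 − 50 = fret 18.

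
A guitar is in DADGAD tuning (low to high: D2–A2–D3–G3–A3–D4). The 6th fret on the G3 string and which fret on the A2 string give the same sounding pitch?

16

Fret 6 on G3 is MIDI 55 + 6 = 61 (C♯4). On the A2 string (open MIDI 45), that pitch is 61 − 45 = fret 16.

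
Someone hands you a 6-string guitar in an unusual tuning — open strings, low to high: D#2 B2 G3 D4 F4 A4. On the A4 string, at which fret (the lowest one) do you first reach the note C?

From A4, count semitones up the chromatic scale until reaching C: A–A#–B–C — 3 steps.

3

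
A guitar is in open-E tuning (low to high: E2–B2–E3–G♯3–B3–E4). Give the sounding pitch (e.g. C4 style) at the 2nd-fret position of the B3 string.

C♯4

The open B3 string plus 2 semitones: B–C–C#.
The walk passes from B into C once, so the octave number goes from 3 to 4.
(Equivalently spelled D♭4.)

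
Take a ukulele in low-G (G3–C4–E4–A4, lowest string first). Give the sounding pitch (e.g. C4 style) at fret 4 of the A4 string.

The open A4 string plus 4 semitones: A–A#–B–C–C#.
The walk passes from B into C once, so the octave number goes from 4 to 5.

C#5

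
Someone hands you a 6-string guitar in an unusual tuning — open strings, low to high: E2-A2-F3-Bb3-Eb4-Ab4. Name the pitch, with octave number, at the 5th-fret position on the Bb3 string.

Bb3 is MIDI 58. Adding 5 gives 63, which is Eb4.
(Equivalently spelled D#4.)

Eb4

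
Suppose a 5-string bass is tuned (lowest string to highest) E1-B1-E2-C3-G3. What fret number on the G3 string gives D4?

7

D4 is 7 semitones above the open G3 (G–G#–A–A#–B–C–C#–D), so it sits at fret 7.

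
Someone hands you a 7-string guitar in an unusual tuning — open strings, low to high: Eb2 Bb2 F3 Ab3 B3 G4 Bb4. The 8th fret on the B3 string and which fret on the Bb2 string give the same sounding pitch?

21

Fret 8 on B3 is MIDI 59 + 8 = 67 (G4). On the Bb2 string (open MIDI 46), that pitch is 67 − 46 = fret 21.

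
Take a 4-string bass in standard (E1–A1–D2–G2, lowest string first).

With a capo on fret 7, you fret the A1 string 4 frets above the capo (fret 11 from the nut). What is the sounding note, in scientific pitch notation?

The capo raises the open A1 by 7 semitones to E2; fretting 4 more gives A1 + 7 + 4 = A1 + 11 semitones = G#2.

G#2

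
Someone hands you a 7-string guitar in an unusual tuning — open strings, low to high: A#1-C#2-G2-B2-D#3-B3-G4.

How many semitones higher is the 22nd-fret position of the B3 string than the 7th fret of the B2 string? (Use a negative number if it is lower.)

27 semitones

B3 at fret 22 → A5 (MIDI 81); B2 at fret 7 → F#3 (MIDI 54).
81 − 54 = 27, so the two pitches are 27 semitones apart.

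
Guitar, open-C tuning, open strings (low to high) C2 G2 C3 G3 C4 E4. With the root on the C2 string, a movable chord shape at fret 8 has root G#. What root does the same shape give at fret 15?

D#

Moving from fret 8 to fret 15 shifts the root by 7 semitones.
G# up 7 semitones is D#.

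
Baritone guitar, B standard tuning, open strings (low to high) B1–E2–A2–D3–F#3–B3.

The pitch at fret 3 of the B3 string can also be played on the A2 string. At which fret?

Fret 3 on B3 is MIDI 59 + 3 = 62 (D4). On the A2 string (open MIDI 45), that pitch is 62 − 45 = fret 17.

17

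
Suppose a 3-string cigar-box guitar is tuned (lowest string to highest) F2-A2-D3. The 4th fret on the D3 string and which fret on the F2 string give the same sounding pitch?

13

D3 at fret 4 is D3 + 4 semitones = F#3.
The open F2 string is 9 semitones below the open D3, so the same pitch on the F2 string lies at fret 4 + 9 = 13.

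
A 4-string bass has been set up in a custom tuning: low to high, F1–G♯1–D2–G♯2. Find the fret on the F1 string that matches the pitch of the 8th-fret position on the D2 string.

D2 at fret 8 is D2 + 8 semitones = A♯2.
The open F1 string is 9 semitones below the open D2, so the same pitch on the F1 string lies at fret 8 + 9 = 17.

17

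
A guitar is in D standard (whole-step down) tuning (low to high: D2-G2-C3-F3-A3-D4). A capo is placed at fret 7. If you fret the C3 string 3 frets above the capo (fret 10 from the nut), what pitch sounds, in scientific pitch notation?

A#3

The capo raises the open C3 by 7 semitones to G3; fretting 3 more gives C3 + 7 + 3 = C3 + 10 semitones = A#3.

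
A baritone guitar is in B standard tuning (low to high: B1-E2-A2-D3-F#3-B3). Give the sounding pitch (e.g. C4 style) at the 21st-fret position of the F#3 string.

D#5

F#3 is MIDI 54. Adding 21 gives 75, which is D#5.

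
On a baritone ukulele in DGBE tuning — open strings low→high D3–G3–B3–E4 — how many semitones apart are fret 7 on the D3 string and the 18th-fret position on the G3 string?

16 semitones

D3 at fret 7 → A3 (MIDI 57); G3 at fret 18 → C#5 (MIDI 73).
57 − 73 = -16, so the two pitches are 16 semitones apart, with C#5 the higher.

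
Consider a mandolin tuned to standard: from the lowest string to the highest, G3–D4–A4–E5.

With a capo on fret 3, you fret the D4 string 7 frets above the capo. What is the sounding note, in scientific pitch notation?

The capo raises the open D4 by 3 semitones to F4; fretting 7 more gives D4 + 3 + 7 = D4 + 10 semitones = C5.

C5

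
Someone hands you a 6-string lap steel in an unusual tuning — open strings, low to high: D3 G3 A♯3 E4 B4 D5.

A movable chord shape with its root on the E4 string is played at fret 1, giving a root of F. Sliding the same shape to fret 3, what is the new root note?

Moving from fret 1 to fret 3 shifts the root by 2 semitones.
F up 2 semitones is G.

G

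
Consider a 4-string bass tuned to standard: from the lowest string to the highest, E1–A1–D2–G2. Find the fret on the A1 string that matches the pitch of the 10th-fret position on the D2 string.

15

D2 at fret 10 is D2 + 10 semitones = C3.
The open A1 string is 5 semitones below the open D2, so the same pitch on the A1 string lies at fret 10 + 5 = 15.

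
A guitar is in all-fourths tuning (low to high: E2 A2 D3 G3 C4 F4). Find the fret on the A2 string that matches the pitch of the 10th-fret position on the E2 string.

E2 at fret 10 is E2 + 10 semitones = D3.
The open A2 string is 5 semitones above the open E2, so the same pitch on the A2 string lies at fret 10 − 5 = 5.

5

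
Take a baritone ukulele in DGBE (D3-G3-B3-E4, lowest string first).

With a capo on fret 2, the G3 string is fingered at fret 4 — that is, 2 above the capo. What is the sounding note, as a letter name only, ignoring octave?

B

The capo raises the open G3 by 2 semitones to A3; fretting 2 more gives G3 + 2 + 2 = G3 + 4 semitones, landing on B.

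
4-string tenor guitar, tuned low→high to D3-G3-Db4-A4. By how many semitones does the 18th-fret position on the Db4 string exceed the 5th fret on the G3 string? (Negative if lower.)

19 semitones

Db4 at fret 18 → G5 (MIDI 79); G3 at fret 5 → C4 (MIDI 60).
79 − 60 = 19, so the two pitches are 19 semitones apart.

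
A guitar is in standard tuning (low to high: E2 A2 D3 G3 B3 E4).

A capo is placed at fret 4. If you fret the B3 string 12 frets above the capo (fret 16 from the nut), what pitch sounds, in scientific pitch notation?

The capo raises the open B3 by 4 semitones to D#4; fretting 12 more gives B3 + 4 + 12 = B3 + 16 semitones = D#5.
(Also written Eb.)

D#5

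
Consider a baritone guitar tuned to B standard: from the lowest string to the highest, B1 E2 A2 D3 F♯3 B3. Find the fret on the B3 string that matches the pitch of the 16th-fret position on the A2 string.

2

Fret 16 on A2 is MIDI 45 + 16 = 61 (C♯4). On the B3 string (open MIDI 59), that pitch is 61 − 59 = fret 2.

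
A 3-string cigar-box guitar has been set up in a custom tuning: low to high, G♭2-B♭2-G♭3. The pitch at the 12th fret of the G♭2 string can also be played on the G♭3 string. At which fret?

0

G♭2 at fret 12 is G♭2 + 12 semitones = G♭3.
The open G♭3 string is 12 semitones above the open G♭2, so the same pitch on the G♭3 string lies at fret 12 − 12 = 0.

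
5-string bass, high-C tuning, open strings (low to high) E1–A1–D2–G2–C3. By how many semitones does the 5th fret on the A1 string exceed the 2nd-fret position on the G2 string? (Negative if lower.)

A1 at fret 5 → D2 (MIDI 38); G2 at fret 2 → A2 (MIDI 45).
38 − 45 = -7, so the two pitches are 7 semitones apart.

-7 semitones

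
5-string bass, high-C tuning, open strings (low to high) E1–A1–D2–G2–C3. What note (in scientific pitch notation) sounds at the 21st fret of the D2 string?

B3

The open D2 string plus 21 semitones: D–D#–E–F–…–A–A#–B.
The walk passes from B into C once, so the octave number goes from 2 to 3.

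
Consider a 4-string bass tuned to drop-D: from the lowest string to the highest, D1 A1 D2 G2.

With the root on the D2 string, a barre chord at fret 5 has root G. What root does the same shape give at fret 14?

E

Moving from fret 5 to fret 14 shifts the root by 9 semitones.
G up 9 semitones is E.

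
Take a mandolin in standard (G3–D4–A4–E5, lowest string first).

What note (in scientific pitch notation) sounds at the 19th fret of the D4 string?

The open D4 string plus 19 semitones: D–D#–E–F–…–G–G#–A.
The walk passes from B into C once, so the octave number goes from 4 to 5.

A5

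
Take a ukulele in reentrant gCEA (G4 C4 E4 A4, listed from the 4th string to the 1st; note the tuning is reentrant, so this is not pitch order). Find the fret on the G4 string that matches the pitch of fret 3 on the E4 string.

E4 at fret 3 is E4 + 3 semitones = G4.
The open G4 string is 3 semitones above the open E4, so the same pitch on the G4 string lies at fret 3 − 3 = 0.

0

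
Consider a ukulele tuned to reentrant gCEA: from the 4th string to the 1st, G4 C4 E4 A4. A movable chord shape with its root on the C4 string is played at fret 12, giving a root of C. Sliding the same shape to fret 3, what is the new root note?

D#

Moving from fret 12 to fret 3 shifts the root by -9 semitones.
C down 9 semitones is D#.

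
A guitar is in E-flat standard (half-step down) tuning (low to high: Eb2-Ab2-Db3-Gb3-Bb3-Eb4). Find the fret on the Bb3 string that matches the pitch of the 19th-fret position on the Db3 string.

10

Db3 at fret 19 is Db3 + 19 semitones = Ab4.
The open Bb3 string is 9 semitones above the open Db3, so the same pitch on the Bb3 string lies at fret 19 − 9 = 10.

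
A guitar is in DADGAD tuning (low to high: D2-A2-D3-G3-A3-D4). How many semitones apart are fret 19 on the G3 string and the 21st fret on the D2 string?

G3 at fret 19 → D5 (MIDI 74); D2 at fret 21 → B3 (MIDI 59).
74 − 59 = 15, so the two pitches are 15 semitones apart, with D5 the higher.

15 semitones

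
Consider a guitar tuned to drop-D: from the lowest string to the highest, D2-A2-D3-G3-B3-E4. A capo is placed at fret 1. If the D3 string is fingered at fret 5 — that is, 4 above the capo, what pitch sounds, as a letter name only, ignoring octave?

The capo raises the open D3 by 1 semitone to D#3; fretting 4 more gives D3 + 1 + 4 = D3 + 5 semitones, landing on G.

G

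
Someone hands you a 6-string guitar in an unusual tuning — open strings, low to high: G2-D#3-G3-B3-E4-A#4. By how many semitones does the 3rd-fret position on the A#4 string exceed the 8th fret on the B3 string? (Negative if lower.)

A#4 at fret 3 → C#5 (MIDI 73); B3 at fret 8 → G4 (MIDI 67).
73 − 67 = 6, so the two pitches are 6 semitones apart.

6 semitones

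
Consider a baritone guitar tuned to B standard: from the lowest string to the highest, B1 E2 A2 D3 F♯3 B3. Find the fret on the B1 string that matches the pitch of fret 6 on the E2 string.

11

Fret 6 on E2 is MIDI 40 + 6 = 46 (A♯2). On the B1 string (open MIDI 35), that pitch is 46 − 35 = fret 11.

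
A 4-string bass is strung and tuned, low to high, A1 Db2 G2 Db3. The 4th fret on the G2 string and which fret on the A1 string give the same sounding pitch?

14

G2 at fret 4 is G2 + 4 semitones = B2.
The open A1 string is 10 semitones below the open G2, so the same pitch on the A1 string lies at fret 4 + 10 = 14.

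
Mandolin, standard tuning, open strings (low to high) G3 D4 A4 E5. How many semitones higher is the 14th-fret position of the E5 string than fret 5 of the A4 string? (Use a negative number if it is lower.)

16 semitones

E5 at fret 14 → F#6 (MIDI 90); A4 at fret 5 → D5 (MIDI 74).
90 − 74 = 16, so the two pitches are 16 semitones apart.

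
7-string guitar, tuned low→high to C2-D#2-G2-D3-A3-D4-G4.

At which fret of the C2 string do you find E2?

E2 is 4 semitones above the open C2 (C–C#–D–D#–E), so it sits at fret 4.

4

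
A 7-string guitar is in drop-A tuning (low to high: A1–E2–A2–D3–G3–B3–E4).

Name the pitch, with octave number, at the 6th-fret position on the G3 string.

The open G3 string plus 6 semitones: G–G#–A–A#–B–C–C#.
The walk passes from B into C once, so the octave number goes from 3 to 4.

C♯4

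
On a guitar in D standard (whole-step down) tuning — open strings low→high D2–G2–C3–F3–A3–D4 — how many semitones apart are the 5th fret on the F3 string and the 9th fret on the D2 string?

11 semitones

F3 at fret 5 → A#3 (MIDI 58); D2 at fret 9 → B2 (MIDI 47).
58 − 47 = 11, so the two pitches are 11 semitones apart, with A#3 the higher.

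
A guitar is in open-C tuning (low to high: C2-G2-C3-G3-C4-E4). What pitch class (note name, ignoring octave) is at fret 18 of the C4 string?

Each fret is one semitone, so C4 + 18 = F♯.
(Equivalently spelled G♭.)

F♯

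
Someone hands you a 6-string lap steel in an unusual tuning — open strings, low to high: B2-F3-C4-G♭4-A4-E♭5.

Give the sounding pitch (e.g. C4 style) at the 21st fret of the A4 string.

The open A4 string plus 21 semitones: A–Bb–B–C–…–E–F–Gb.
The walk passes from B into C 2 times, so the octave number goes from 4 to 6.

G♭6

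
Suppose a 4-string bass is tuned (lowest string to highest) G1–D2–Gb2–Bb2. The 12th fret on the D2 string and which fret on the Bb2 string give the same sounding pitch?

Fret 12 on D2 is MIDI 38 + 12 = 50 (D3). On the Bb2 string (open MIDI 46), that pitch is 50 − 46 = fret 4.

4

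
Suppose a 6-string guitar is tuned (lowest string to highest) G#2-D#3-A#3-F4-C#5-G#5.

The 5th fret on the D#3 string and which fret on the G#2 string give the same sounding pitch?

12

Fret 5 on D#3 is MIDI 51 + 5 = 56 (G#3). On the G#2 string (open MIDI 44), that pitch is 56 − 44 = fret 12.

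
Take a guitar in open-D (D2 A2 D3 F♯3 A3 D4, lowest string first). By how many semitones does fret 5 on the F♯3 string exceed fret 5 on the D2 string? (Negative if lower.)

F♯3 at fret 5 → B3 (MIDI 59); D2 at fret 5 → G2 (MIDI 43).
59 − 43 = 16, so the two pitches are 16 semitones apart.

16 semitones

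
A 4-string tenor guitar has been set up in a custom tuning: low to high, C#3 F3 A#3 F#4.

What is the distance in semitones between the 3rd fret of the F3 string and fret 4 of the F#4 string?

14 semitones

F3 at fret 3 → G#3 (MIDI 56); F#4 at fret 4 → A#4 (MIDI 70).
56 − 70 = -14, so the two pitches are 14 semitones apart, with A#4 the higher.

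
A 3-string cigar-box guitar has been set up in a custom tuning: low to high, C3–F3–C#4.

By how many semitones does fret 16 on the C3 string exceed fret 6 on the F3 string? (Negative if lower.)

5 semitones

C3 at fret 16 → E4 (MIDI 64); F3 at fret 6 → B3 (MIDI 59).
64 − 59 = 5, so the two pitches are 5 semitones apart.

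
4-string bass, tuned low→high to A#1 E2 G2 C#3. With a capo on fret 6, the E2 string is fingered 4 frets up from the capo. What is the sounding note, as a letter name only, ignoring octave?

The capo raises the open E2 by 6 semitones to A#2; fretting 4 more gives E2 + 6 + 4 = E2 + 10 semitones, landing on D.

D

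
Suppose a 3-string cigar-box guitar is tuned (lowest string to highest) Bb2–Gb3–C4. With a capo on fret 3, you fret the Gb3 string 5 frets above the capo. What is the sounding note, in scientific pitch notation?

D4

The capo raises the open Gb3 by 3 semitones to A3; fretting 5 more gives Gb3 + 3 + 5 = Gb3 + 8 semitones = D4.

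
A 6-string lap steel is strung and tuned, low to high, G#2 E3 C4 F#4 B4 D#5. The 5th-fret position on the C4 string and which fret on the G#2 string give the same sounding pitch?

21

C4 at fret 5 is C4 + 5 semitones = F4.
The open G#2 string is 16 semitones below the open C4, so the same pitch on the G#2 string lies at fret 5 + 16 = 21.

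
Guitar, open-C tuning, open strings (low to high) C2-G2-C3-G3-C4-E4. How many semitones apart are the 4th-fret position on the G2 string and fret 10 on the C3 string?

G2 at fret 4 → B2 (MIDI 47); C3 at fret 10 → A♯3 (MIDI 58).
47 − 58 = -11, so the two pitches are 11 semitones apart, with A♯3 the higher.

11 semitones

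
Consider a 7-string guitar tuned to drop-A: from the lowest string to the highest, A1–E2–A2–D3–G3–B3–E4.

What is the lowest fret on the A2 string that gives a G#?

11

From A2, count semitones up the chromatic scale until reaching G#: A–A#–B–C–…–F#–G–G# — 11 steps.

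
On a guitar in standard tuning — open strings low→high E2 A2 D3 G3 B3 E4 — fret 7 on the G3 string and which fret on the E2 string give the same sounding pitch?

22

G3 at fret 7 is G3 + 7 semitones = D4.
The open E2 string is 15 semitones below the open G3, so the same pitch on the E2 string lies at fret 7 + 15 = 22.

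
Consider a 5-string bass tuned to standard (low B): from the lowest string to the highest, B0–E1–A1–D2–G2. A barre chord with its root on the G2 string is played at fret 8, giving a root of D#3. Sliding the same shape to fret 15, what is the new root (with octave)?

A#3

Moving from fret 8 to fret 15 shifts the root by 7 semitones.
D#3 up 7 semitones is A#3.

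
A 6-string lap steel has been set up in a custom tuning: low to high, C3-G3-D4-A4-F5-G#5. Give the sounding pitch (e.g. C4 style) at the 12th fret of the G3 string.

Each fret is one semitone, so G3 + 12 = G4.

G4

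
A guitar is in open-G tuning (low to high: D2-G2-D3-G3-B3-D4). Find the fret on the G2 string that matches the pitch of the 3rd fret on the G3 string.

G3 at fret 3 is G3 + 3 semitones = A♯3.
The open G2 string is 12 semitones below the open G3, so the same pitch on the G2 string lies at fret 3 + 12 = 15.

15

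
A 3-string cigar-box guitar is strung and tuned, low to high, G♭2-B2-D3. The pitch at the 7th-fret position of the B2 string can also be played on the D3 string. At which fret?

4

B2 at fret 7 is B2 + 7 semitones = G♭3.
The open D3 string is 3 semitones above the open B2, so the same pitch on the D3 string lies at fret 7 − 3 = 4.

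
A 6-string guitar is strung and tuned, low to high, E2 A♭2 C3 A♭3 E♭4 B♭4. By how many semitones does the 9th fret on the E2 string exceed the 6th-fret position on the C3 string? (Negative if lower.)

-5 semitones

E2 at fret 9 → D♭3 (MIDI 49); C3 at fret 6 → G♭3 (MIDI 54).
49 − 54 = -5, so the two pitches are 5 semitones apart.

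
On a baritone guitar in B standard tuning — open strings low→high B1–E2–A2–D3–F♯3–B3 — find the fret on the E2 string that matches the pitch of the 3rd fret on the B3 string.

B3 at fret 3 is B3 + 3 semitones = D4.
The open E2 string is 19 semitones below the open B3, so the same pitch on the E2 string lies at fret 3 + 19 = 22.

22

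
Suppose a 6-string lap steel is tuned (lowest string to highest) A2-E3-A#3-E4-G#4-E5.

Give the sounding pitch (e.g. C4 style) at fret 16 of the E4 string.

The open E4 string plus 16 semitones: E–F–F#–G–…–F#–G–G#.
The walk passes from B into C once, so the octave number goes from 4 to 5.

G#5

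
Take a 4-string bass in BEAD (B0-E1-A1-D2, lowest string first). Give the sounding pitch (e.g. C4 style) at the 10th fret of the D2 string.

C3

D2 is MIDI 38. Adding 10 gives 48, which is C3.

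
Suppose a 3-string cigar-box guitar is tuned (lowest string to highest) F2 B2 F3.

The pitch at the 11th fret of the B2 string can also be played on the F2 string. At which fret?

B2 at fret 11 is B2 + 11 semitones = A♯3.
The open F2 string is 6 semitones below the open B2, so the same pitch on the F2 string lies at fret 11 + 6 = 17.

17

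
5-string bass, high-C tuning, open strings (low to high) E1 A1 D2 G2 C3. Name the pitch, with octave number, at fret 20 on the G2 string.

D#4

G2 is MIDI 43. Adding 20 gives 63, which is D#4.
(Equivalently spelled Eb4.)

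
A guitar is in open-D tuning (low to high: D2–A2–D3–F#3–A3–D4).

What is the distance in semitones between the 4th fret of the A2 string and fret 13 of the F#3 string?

A2 at fret 4 → C#3 (MIDI 49); F#3 at fret 13 → G4 (MIDI 67).
49 − 67 = -18, so the two pitches are 18 semitones apart, with G4 the higher.

18 semitones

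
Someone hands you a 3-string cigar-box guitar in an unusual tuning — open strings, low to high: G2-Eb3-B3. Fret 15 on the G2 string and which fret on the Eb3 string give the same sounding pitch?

7

G2 at fret 15 is G2 + 15 semitones = Bb3.
The open Eb3 string is 8 semitones above the open G2, so the same pitch on the Eb3 string lies at fret 15 − 8 = 7.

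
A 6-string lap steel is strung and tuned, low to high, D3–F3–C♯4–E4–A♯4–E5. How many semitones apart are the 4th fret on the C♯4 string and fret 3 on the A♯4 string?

C♯4 at fret 4 → F4 (MIDI 65); A♯4 at fret 3 → C♯5 (MIDI 73).
65 − 73 = -8, so the two pitches are 8 semitones apart, with C♯5 the higher.

8 semitones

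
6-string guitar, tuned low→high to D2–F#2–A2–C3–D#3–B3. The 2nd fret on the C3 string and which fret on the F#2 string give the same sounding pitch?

8

C3 at fret 2 is C3 + 2 semitones = D3.
The open F#2 string is 6 semitones below the open C3, so the same pitch on the F#2 string lies at fret 2 + 6 = 8.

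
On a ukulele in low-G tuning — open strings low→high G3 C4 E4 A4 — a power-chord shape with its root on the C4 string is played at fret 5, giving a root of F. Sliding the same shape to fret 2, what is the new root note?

Moving from fret 5 to fret 2 shifts the root by -3 semitones.
F down 3 semitones is D.

D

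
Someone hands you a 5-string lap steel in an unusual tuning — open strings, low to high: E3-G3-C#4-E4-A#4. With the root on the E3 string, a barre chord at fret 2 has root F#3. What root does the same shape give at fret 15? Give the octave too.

Moving from fret 2 to fret 15 shifts the root by 13 semitones.
F#3 up 13 semitones is G4.

G4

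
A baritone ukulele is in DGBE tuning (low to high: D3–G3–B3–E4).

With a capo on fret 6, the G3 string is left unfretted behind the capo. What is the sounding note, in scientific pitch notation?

The capo raises the open G3 by 6 semitones to C#4; fretting 0 more gives G3 + 6 + 0 = G3 + 6 semitones = C#4.

C#4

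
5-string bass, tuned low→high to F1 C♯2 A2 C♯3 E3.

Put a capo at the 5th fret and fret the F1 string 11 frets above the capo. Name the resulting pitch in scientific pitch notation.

The capo raises the open F1 by 5 semitones to A♯1; fretting 11 more gives F1 + 5 + 11 = F1 + 16 semitones = A2.

A2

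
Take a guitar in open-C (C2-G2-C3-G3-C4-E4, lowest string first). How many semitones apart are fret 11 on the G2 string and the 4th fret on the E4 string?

14 semitones

G2 at fret 11 → F#3 (MIDI 54); E4 at fret 4 → G#4 (MIDI 68).
54 − 68 = -14, so the two pitches are 14 semitones apart, with G#4 the higher.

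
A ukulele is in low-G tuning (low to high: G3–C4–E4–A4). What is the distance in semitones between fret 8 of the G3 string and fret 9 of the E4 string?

10 semitones

G3 at fret 8 → D#4 (MIDI 63); E4 at fret 9 → C#5 (MIDI 73).
63 − 73 = -10, so the two pitches are 10 semitones apart, with C#5 the higher.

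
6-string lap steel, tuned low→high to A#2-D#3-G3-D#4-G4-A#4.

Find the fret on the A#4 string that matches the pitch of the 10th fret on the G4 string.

7

G4 at fret 10 is G4 + 10 semitones = F5.
The open A#4 string is 3 semitones above the open G4, so the same pitch on the A#4 string lies at fret 10 − 3 = 7.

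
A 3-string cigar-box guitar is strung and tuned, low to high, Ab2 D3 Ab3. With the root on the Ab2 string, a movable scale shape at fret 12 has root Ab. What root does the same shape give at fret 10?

Moving from fret 12 to fret 10 shifts the root by -2 semitones.
Ab down 2 semitones is Gb.

Gb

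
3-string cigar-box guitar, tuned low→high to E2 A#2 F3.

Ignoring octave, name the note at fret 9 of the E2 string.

The open E2 string plus 9 semitones: E–F–F#–G–G#–A–A#–B–C–C#.
(Equivalently spelled Db.)

C#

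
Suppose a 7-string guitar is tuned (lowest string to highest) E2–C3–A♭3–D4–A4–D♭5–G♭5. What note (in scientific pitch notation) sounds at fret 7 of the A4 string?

The open A4 string plus 7 semitones: A–Bb–B–C–Db–D–Eb–E.
The walk passes from B into C once, so the octave number goes from 4 to 5.

E5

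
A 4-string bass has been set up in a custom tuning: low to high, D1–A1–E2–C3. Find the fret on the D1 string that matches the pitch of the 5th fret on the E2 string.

Fret 5 on E2 is MIDI 40 + 5 = 45 (A2). On the D1 string (open MIDI 26), that pitch is 45 − 26 = fret 19.

19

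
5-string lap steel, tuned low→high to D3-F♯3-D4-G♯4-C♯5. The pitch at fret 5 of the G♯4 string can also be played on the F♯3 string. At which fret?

Fret 5 on G♯4 is MIDI 68 + 5 = 73 (C♯5). On the F♯3 string (open MIDI 54), that pitch is 73 − 54 = fret 19.

19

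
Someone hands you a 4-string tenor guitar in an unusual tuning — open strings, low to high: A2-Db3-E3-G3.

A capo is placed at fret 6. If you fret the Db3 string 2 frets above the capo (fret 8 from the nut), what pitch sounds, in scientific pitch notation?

A3

The capo raises the open Db3 by 6 semitones to G3; fretting 2 more gives Db3 + 6 + 2 = Db3 + 8 semitones = A3.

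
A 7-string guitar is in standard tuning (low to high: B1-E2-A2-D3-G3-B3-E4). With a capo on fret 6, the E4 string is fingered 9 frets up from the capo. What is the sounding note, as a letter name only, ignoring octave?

G

The capo raises the open E4 by 6 semitones to A♯4; fretting 9 more gives E4 + 6 + 9 = E4 + 15 semitones, landing on G.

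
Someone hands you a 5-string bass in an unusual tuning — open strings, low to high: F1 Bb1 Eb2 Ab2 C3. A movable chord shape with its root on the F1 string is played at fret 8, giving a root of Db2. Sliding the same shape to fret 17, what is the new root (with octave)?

Moving from fret 8 to fret 17 shifts the root by 9 semitones.
Db2 up 9 semitones is Bb2.

Bb2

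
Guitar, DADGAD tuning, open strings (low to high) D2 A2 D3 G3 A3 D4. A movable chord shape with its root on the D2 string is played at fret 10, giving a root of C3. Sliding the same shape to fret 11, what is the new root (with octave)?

C#3

Moving from fret 10 to fret 11 shifts the root by 1 semitone.
C3 up 1 semitone is C#3.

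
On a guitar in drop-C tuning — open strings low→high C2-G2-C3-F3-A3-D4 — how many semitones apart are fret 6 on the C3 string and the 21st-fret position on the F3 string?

20 semitones

C3 at fret 6 → F#3 (MIDI 54); F3 at fret 21 → D5 (MIDI 74).
54 − 74 = -20, so the two pitches are 20 semitones apart, with D5 the higher.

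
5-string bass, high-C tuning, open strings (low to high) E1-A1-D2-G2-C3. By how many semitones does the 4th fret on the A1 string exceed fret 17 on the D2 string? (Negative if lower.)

A1 at fret 4 → C#2 (MIDI 37); D2 at fret 17 → G3 (MIDI 55).
37 − 55 = -18, so the two pitches are 18 semitones apart.

-18 semitones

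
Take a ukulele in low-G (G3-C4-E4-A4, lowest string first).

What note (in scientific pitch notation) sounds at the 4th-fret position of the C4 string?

E4

Each fret is one semitone, so C4 + 4 = E4.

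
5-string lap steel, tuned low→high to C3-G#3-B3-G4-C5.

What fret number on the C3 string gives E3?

4

E3 is 4 semitones above the open C3 (C–C#–D–D#–E), so it sits at fret 4.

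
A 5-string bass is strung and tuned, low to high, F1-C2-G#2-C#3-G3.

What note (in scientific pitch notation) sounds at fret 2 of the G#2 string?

G#2 is MIDI 44. Adding 2 gives 46, which is A#2.
(Equivalently spelled Bb2.)

A#2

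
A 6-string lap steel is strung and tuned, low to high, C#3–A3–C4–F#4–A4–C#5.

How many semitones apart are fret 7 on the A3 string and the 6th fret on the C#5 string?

15 semitones

A3 at fret 7 → E4 (MIDI 64); C#5 at fret 6 → G5 (MIDI 79).
64 − 79 = -15, so the two pitches are 15 semitones apart, with G5 the higher.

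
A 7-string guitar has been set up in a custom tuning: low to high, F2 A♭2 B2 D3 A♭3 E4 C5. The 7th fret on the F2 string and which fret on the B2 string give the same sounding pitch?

1

F2 at fret 7 is F2 + 7 semitones = C3.
The open B2 string is 6 semitones above the open F2, so the same pitch on the B2 string lies at fret 7 − 6 = 1.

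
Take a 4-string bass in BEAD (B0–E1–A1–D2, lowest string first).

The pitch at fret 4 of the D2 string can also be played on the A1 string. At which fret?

9

D2 at fret 4 is D2 + 4 semitones = F#2.
The open A1 string is 5 semitones below the open D2, so the same pitch on the A1 string lies at fret 4 + 5 = 9.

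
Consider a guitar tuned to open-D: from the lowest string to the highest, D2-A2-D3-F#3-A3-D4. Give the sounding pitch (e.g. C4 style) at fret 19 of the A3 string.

Each fret is one semitone, so A3 + 19 = E5.

E5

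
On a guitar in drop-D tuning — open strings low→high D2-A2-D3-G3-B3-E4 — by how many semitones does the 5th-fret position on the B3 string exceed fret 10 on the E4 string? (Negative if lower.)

B3 at fret 5 → E4 (MIDI 64); E4 at fret 10 → D5 (MIDI 74).
64 − 74 = -10, so the two pitches are 10 semitones apart.

-10 semitones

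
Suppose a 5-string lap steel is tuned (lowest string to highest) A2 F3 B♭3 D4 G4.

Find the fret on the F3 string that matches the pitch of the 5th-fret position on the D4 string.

14

D4 at fret 5 is D4 + 5 semitones = G4.
The open F3 string is 9 semitones below the open D4, so the same pitch on the F3 string lies at fret 5 + 9 = 14.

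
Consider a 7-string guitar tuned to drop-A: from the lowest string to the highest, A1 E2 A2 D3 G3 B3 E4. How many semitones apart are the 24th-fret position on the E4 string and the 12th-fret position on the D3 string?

26 semitones

E4 at fret 24 → E6 (MIDI 88); D3 at fret 12 → D4 (MIDI 62).
88 − 62 = 26, so the two pitches are 26 semitones apart, with E6 the higher.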